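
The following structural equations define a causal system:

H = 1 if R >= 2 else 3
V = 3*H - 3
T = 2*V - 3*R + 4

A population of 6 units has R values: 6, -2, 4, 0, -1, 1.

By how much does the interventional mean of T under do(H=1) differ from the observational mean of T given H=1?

11

Under do(H=1), H's equation is replaced by H=1 for every unit. Per-unit T: -14, 10, -8, 4, 7, 1. Mean = 0.
E[T|H=1] averages over only the 2 units with H=1 (R = 6, 4): T = -14, -8, mean -11.
Difference = 0 − (-11) = 11.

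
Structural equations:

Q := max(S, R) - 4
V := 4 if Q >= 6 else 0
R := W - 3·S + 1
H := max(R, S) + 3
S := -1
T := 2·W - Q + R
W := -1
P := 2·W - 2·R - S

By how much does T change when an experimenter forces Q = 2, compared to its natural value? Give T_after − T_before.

-3

Under do(Q=2), the mechanism Q := max(S, R) - 4 is discarded; Q is fixed at 2.
R = W - 3·S + 1  [with W=-1, S=-1]  = 3
T = 2·W - Q + R  [with W=-1, Q=2, R=3]  = -1
Without intervention: R = W - 3·S + 1  [with W=-1, S=-1]  = 3; Q = max(S, R) - 4  [with S=-1, R=3]  = -1; T = 2·W - Q + R  [with W=-1, Q=-1, R=3]  = 2.
Change = -1 − 2 = -3.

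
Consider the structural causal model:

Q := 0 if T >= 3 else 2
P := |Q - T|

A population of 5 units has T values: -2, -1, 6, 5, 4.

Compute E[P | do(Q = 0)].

3.6

do(Q=0) breaks Q's dependence on T. With Q=0 fixed, P across the units is 2, 1, 6, 5, 4, mean 3.6.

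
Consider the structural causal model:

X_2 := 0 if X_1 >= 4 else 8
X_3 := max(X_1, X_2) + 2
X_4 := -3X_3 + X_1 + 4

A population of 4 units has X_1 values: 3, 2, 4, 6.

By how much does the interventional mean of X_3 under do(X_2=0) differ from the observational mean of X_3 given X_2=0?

-1.25

The intervention sets X_2=0 in all 4 units regardless of X_1. Recomputing X_3 per unit gives 5, 4, 6, 8; average 5.75.
E[X_3|X_2=0] averages over only the 2 units with X_2=0 (X_1 = 4, 6): X_3 = 6, 8, mean 7.
Difference = 5.75 − 7 = -1.25.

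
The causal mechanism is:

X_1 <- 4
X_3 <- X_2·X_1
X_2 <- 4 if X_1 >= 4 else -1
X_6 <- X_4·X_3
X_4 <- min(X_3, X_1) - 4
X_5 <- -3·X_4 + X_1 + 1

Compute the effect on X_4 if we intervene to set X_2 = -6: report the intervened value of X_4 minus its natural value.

Under do(X_2=-6), the mechanism X_2 <- 4 if X_1 >= 4 else -1 is discarded; X_2 is fixed at -6.
X_3 = X_2·X_1  [with X_2=-6, X_1=4]  = -24
X_4 = min(X_3, X_1) - 4  [with X_3=-24, X_1=4]  = -28
Without intervention: X_2 = 4 if X_1 >= 4 else -1  [with X_1=4]  = 4; X_3 = X_2·X_1  [with X_2=4, X_1=4]  = 16; X_4 = min(X_3, X_1) - 4  [with X_3=16, X_1=4]  = 0.
Change = -28 − 0 = -28.

-28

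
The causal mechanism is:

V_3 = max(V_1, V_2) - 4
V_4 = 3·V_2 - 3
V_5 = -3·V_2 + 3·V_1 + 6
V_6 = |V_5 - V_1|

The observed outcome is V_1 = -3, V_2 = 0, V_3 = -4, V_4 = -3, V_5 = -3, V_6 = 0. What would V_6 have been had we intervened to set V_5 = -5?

The intervention breaks the incoming arrows to V_5: V_5 = -3·V_2 + 3·V_1 + 6 no longer applies, and V_5 = -5.
V_6 = |V_5 - V_1|  [with V_5=-5, V_1=-3]  = 2

2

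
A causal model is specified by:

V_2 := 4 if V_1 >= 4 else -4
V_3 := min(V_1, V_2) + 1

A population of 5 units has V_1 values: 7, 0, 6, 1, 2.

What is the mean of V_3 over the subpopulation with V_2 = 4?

5

Conditioning on V_2=4 selects the 2 unit(s) with V_1 ∈ {7, 6}. Their V_3 values: 5, 5. Mean = 5.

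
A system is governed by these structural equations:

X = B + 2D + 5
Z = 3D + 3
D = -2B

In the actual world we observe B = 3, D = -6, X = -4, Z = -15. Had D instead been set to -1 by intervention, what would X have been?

6

The intervention breaks the incoming arrows to D: D = -2B no longer applies, and D = -1.
X = B + 2D + 5  [with B=3, D=-1]  = 6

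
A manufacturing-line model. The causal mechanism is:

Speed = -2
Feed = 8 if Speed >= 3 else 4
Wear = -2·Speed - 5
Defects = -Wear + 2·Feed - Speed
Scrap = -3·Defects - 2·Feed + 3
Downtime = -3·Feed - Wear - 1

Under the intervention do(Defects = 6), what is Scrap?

Intervening sets Defects = 6 and removes its equation (Defects = -Wear + 2·Feed - Speed).
Feed = 8 if Speed >= 3 else 4  [with Speed=-2]  = 4
Scrap = -3·Defects - 2·Feed + 3  [with Defects=6, Feed=4]  = -23

-23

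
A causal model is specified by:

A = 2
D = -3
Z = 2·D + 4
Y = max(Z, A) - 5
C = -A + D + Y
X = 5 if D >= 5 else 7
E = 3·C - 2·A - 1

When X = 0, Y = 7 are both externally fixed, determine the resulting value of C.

2

Setting X = 0, Y = 7 by intervention discards those variables' equations.
C = -A + D + Y  [with A=2, D=-3, Y=7]  = 2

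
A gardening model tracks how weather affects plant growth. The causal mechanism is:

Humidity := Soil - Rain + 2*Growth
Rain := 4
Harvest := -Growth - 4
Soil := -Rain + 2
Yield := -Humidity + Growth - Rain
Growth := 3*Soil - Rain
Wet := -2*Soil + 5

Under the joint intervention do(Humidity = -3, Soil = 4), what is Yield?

The joint intervention fixes Humidity = -3, Soil = 4, removing each variable's own equation.
Growth = 3*Soil - Rain  [with Soil=4, Rain=4]  = 8
Yield = -Humidity + Growth - Rain  [with Humidity=-3, Growth=8, Rain=4]  = 7

7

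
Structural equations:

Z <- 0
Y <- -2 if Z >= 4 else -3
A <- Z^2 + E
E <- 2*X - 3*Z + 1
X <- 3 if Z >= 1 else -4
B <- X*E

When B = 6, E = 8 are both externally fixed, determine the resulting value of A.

8

Under do(B = 6, E = 8), each intervened variable's structural equation is replaced by its fixed value.
A = Z^2 + E  [with Z=0, E=8]  = 8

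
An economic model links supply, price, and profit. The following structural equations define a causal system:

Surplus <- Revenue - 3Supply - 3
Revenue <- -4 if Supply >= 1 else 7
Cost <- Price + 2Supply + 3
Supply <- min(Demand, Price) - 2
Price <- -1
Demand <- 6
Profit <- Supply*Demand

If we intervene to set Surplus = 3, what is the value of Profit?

Intervening sets Surplus = 3 and removes its equation (Surplus <- Revenue - 3Supply - 3).
Since Profit is not a descendant of the intervened variable, it is unaffected.
Supply = min(Demand, Price) - 2  [with Demand=6, Price=-1]  = -3
Profit = Supply*Demand  [with Supply=-3, Demand=6]  = -18

-18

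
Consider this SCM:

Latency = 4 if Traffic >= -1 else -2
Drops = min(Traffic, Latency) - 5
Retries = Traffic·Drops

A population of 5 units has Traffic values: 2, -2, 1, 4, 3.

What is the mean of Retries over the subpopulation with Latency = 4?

Conditioning on Latency=4 selects the 4 unit(s) with Traffic ∈ {2, 1, 4, 3}. Their Retries values: -6, -4, -4, -6. Mean = -5.

-5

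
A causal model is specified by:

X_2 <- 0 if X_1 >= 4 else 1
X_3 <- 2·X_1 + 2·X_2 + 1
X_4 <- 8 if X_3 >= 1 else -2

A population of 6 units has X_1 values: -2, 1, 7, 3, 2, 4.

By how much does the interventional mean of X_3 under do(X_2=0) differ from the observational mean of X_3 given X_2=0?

Under do(X_2=0), X_2's equation is replaced by X_2=0 for every unit. Per-unit X_3: -3, 3, 15, 7, 5, 9. Mean = 6.
Conditioning on X_2=0 selects the 2 unit(s) with X_1 ∈ {7, 4}. Their X_3 values: 15, 9. Mean = 12.
Difference = 6 − 12 = -6.

-6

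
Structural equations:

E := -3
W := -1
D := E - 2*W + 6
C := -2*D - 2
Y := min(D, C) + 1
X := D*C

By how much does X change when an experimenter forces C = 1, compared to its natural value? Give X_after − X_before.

Under do(C=1), the mechanism C := -2*D - 2 is discarded; C is fixed at 1.
D = E - 2*W + 6  [with E=-3, W=-1]  = 5
X = D*C  [with D=5, C=1]  = 5
Without intervention: D = E - 2*W + 6  [with E=-3, W=-1]  = 5; C = -2*D - 2  [with D=5]  = -12; X = D*C  [with D=5, C=-12]  = -60.
Change = 5 − (-60) = 65.

65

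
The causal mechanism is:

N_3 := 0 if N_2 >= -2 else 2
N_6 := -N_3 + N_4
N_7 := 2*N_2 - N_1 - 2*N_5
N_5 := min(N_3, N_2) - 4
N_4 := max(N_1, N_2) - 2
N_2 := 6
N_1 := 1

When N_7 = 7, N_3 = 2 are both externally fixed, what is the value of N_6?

2

Setting N_7 = 7, N_3 = 2 by intervention discards those variables' equations.
N_4 = max(N_1, N_2) - 2  [with N_1=1, N_2=6]  = 4
N_6 = -N_3 + N_4  [with N_3=2, N_4=4]  = 2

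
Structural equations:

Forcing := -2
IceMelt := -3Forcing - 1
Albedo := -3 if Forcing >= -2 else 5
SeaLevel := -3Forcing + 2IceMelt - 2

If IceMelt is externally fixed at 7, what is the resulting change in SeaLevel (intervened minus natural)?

Under do(IceMelt=7), the mechanism IceMelt := -3Forcing - 1 is discarded; IceMelt is fixed at 7.
SeaLevel = -3Forcing + 2IceMelt - 2  [with Forcing=-2, IceMelt=7]  = 18
Without intervention: IceMelt = -3Forcing - 1  [with Forcing=-2]  = 5; SeaLevel = -3Forcing + 2IceMelt - 2  [with Forcing=-2, IceMelt=5]  = 14.
Change = 18 − 14 = 4.

4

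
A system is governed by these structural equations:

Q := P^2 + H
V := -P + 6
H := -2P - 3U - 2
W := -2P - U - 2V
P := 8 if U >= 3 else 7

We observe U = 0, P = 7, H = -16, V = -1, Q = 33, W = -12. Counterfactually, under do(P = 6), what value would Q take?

22

do(P=6) replaces the equation P := 8 if U >= 3 else 7 with the constant P = 6.
H = -2P - 3U - 2  [with P=6, U=0]  = -14
Q = P^2 + H  [with P=6, H=-14]  = 22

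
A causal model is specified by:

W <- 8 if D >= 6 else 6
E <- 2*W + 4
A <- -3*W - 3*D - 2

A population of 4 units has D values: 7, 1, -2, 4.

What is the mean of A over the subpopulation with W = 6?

E[A|W=6] averages over only the 3 units with W=6 (D = 1, -2, 4): A = -23, -14, -32, mean -23.

-23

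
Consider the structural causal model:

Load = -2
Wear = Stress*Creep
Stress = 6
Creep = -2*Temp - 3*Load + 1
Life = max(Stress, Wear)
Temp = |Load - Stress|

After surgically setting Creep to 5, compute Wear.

Intervening sets Creep = 5 and removes its equation (Creep = -2*Temp - 3*Load + 1).
Wear = Stress*Creep  [with Stress=6, Creep=5]  = 30

30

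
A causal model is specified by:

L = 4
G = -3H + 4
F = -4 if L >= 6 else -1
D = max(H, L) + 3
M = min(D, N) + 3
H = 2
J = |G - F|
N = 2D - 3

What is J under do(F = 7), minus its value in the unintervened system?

do(F=7) replaces the equation F = -4 if L >= 6 else -1 with the constant F = 7.
G = -3H + 4  [with H=2]  = -2
J = |G - F|  [with G=-2, F=7]  = 9
Without intervention: G = -3H + 4  [with H=2]  = -2; F = -4 if L >= 6 else -1  [with L=4]  = -1; J = |G - F|  [with G=-2, F=-1]  = 1.
Change = 9 − 1 = 8.

8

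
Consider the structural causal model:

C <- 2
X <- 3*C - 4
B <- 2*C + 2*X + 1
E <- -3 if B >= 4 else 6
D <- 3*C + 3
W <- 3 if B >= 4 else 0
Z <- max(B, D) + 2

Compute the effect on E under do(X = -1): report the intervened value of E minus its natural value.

Under do(X=-1), the mechanism X <- 3*C - 4 is discarded; X is fixed at -1.
B = 2*C + 2*X + 1  [with C=2, X=-1]  = 3
E = -3 if B >= 4 else 6  [with B=3]  = 6
Without intervention: X = 3*C - 4  [with C=2]  = 2; B = 2*C + 2*X + 1  [with C=2, X=2]  = 9; E = -3 if B >= 4 else 6  [with B=9]  = -3.
Change = 6 − (-3) = 9.

9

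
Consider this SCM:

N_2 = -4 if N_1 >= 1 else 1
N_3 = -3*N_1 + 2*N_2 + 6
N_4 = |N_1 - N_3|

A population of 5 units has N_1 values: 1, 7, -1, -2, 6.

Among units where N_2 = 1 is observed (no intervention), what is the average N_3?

Conditioning on N_2=1 selects the 2 unit(s) with N_1 ∈ {-1, -2}. Their N_3 values: 11, 14. Mean = 12.5.

12.5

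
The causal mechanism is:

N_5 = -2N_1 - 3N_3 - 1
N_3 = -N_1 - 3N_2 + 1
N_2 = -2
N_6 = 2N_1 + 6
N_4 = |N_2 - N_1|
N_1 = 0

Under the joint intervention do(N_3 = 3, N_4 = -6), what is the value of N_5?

Setting N_3 = 3, N_4 = -6 by intervention discards those variables' equations.
N_5 = -2N_1 - 3N_3 - 1  [with N_1=0, N_3=3]  = -10

-10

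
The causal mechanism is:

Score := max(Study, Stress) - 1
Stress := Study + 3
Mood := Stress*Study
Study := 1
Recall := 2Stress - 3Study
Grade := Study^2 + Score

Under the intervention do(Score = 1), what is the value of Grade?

The intervention breaks the incoming arrows to Score: Score := max(Study, Stress) - 1 no longer applies, and Score = 1.
Grade = Study^2 + Score  [with Study=1, Score=1]  = 2

2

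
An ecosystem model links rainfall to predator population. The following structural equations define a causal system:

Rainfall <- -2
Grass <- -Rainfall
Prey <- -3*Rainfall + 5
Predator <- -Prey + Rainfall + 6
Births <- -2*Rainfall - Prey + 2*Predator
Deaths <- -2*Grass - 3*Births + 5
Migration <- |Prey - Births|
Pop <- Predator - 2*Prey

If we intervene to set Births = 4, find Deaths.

-11

The intervention breaks the incoming arrows to Births: Births <- -2*Rainfall - Prey + 2*Predator no longer applies, and Births = 4.
Grass = -Rainfall  [with Rainfall=-2]  = 2
Deaths = -2*Grass - 3*Births + 5  [with Grass=2, Births=4]  = -11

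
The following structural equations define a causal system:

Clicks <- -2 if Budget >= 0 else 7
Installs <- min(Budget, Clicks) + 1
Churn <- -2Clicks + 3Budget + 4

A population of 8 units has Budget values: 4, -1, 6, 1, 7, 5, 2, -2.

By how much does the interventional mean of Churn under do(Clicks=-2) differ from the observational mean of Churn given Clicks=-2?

do(Clicks=-2) breaks Clicks's dependence on Budget. With Clicks=-2 fixed, Churn across the units is 20, 5, 26, 11, 29, 23, 14, 2, mean 16.25.
E[Churn|Clicks=-2] averages over only the 6 units with Clicks=-2 (Budget = 4, 6, 1, 7, 5, 2): Churn = 20, 26, 11, 29, 23, 14, mean 20.5.
Difference = 16.25 − 20.5 = -4.25.

-4.25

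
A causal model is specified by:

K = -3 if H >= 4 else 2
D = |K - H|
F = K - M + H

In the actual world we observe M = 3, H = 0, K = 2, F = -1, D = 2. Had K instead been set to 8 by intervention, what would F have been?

The intervention breaks the incoming arrows to K: K = -3 if H >= 4 else 2 no longer applies, and K = 8.
F = K - M + H  [with K=8, M=3, H=0]  = 5

5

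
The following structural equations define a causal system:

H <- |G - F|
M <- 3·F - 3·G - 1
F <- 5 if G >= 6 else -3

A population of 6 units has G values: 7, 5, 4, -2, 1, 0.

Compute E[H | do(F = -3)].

5.5

do(F=-3) breaks F's dependence on G. With F=-3 fixed, H across the units is 10, 8, 7, 1, 4, 3, mean 5.5.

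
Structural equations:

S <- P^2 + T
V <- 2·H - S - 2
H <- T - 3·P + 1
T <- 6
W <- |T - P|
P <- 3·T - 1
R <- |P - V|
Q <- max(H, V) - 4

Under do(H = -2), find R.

Under do(H=-2), the mechanism H <- T - 3·P + 1 is discarded; H is fixed at -2.
P = 3·T - 1  [with T=6]  = 17
S = P^2 + T  [with P=17, T=6]  = 295
V = 2·H - S - 2  [with H=-2, S=295]  = -301
R = |P - V|  [with P=17, V=-301]  = 318

318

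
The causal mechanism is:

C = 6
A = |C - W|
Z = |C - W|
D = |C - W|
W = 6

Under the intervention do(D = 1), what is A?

0

do(D=1) replaces the equation D = |C - W| with the constant D = 1.
A is not downstream of the intervention, so its value is determined by the original equations.
A = |C - W|  [with C=6, W=6]  = 0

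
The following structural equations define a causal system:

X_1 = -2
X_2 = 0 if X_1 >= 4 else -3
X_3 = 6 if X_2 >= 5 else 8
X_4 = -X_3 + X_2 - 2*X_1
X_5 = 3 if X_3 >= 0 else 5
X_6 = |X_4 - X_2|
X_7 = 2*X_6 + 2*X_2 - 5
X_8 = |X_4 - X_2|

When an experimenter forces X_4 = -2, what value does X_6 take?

1

Under do(X_4=-2), the mechanism X_4 = -X_3 + X_2 - 2*X_1 is discarded; X_4 is fixed at -2.
X_2 = 0 if X_1 >= 4 else -3  [with X_1=-2]  = -3
X_6 = |X_4 - X_2|  [with X_4=-2, X_2=-3]  = 1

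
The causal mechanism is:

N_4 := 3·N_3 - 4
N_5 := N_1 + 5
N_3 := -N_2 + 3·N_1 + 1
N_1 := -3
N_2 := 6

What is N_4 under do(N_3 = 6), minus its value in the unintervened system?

The intervention breaks the incoming arrows to N_3: N_3 := -N_2 + 3·N_1 + 1 no longer applies, and N_3 = 6.
N_4 = 3·N_3 - 4  [with N_3=6]  = 14
Without intervention: N_3 = -N_2 + 3·N_1 + 1  [with N_2=6, N_1=-3]  = -14; N_4 = 3·N_3 - 4  [with N_3=-14]  = -46.
Change = 14 − (-46) = 60.

60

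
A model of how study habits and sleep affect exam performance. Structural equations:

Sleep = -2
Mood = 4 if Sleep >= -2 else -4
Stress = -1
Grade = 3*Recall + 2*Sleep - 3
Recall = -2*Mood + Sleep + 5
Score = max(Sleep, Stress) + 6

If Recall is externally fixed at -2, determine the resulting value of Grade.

-13

The intervention breaks the incoming arrows to Recall: Recall = -2*Mood + Sleep + 5 no longer applies, and Recall = -2.
Grade = 3*Recall + 2*Sleep - 3  [with Recall=-2, Sleep=-2]  = -13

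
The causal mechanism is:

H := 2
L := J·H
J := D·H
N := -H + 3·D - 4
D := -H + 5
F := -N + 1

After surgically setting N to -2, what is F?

The intervention breaks the incoming arrows to N: N := -H + 3·D - 4 no longer applies, and N = -2.
F = -N + 1  [with N=-2]  = 3

3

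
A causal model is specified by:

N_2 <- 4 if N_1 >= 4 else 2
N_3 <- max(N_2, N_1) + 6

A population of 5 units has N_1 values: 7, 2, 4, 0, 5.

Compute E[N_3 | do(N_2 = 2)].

10

Every unit gets N_2=2 under the intervention. N_3 values become 13, 8, 10, 8, 11; E[N_3|do(N_2=2)] = 10.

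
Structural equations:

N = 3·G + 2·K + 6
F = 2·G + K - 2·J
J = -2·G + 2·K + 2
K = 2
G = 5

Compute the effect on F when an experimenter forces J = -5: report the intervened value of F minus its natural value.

2

Intervening sets J = -5 and removes its equation (J = -2·G + 2·K + 2).
F = 2·G + K - 2·J  [with G=5, K=2, J=-5]  = 22
Without intervention: J = -2·G + 2·K + 2  [with G=5, K=2]  = -4; F = 2·G + K - 2·J  [with G=5, K=2, J=-4]  = 20.
Change = 22 − 20 = 2.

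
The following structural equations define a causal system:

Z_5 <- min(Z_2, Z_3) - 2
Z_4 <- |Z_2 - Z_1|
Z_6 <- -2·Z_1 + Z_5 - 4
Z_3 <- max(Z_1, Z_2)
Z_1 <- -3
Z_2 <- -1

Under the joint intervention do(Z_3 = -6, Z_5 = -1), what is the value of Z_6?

1

Setting Z_3 = -6, Z_5 = -1 by intervention discards those variables' equations.
Z_6 = -2·Z_1 + Z_5 - 4  [with Z_1=-3, Z_5=-1]  = 1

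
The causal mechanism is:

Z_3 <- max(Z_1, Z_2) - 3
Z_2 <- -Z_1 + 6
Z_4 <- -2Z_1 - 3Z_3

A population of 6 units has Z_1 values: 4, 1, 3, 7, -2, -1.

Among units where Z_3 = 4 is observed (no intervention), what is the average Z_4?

Conditioning on Z_3=4 selects the 2 unit(s) with Z_1 ∈ {7, -1}. Their Z_4 values: -26, -10. Mean = -18.

-18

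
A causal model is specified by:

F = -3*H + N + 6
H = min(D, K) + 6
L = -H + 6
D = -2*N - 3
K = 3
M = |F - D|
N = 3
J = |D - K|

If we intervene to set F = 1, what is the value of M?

10

do(F=1) replaces the equation F = -3*H + N + 6 with the constant F = 1.
D = -2*N - 3  [with N=3]  = -9
M = |F - D|  [with F=1, D=-9]  = 10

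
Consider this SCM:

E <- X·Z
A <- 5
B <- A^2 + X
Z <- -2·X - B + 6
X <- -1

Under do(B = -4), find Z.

12

The intervention breaks the incoming arrows to B: B <- A^2 + X no longer applies, and B = -4.
Z = -2·X - B + 6  [with X=-1, B=-4]  = 12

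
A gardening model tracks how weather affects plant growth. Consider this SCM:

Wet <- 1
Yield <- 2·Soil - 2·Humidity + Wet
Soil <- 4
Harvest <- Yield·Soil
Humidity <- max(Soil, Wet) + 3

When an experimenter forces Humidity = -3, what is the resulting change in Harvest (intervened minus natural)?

80

do(Humidity=-3) replaces the equation Humidity <- max(Soil, Wet) + 3 with the constant Humidity = -3.
Yield = 2·Soil - 2·Humidity + Wet  [with Soil=4, Humidity=-3, Wet=1]  = 15
Harvest = Yield·Soil  [with Yield=15, Soil=4]  = 60
Without intervention: Humidity = max(Soil, Wet) + 3  [with Soil=4, Wet=1]  = 7; Yield = 2·Soil - 2·Humidity + Wet  [with Soil=4, Humidity=7, Wet=1]  = -5; Harvest = Yield·Soil  [with Yield=-5, Soil=4]  = -20.
Change = 60 − (-20) = 80.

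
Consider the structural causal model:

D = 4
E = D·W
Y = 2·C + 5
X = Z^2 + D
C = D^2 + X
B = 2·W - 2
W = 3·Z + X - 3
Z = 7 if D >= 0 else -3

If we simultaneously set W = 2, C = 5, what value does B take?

2

The joint intervention fixes W = 2, C = 5, removing each variable's own equation.
B = 2·W - 2  [with W=2]  = 2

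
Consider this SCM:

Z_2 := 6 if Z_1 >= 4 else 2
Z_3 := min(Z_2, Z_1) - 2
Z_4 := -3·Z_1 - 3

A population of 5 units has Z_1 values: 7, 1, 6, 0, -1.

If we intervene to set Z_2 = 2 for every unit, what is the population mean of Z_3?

do(Z_2=2) breaks Z_2's dependence on Z_1. With Z_2=2 fixed, Z_3 across the units is 0, -1, 0, -2, -3, mean -1.2.

-1.2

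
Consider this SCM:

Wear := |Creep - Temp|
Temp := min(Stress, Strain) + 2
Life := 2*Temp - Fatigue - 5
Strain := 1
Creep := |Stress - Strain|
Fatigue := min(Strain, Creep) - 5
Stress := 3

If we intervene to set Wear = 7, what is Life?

5

Under do(Wear=7), the mechanism Wear := |Creep - Temp| is discarded; Wear is fixed at 7.
Since Life is not a descendant of the intervened variable, it is unaffected.
Temp = min(Stress, Strain) + 2  [with Stress=3, Strain=1]  = 3
Creep = |Stress - Strain|  [with Stress=3, Strain=1]  = 2
Fatigue = min(Strain, Creep) - 5  [with Strain=1, Creep=2]  = -4
Life = 2*Temp - Fatigue - 5  [with Temp=3, Fatigue=-4]  = 5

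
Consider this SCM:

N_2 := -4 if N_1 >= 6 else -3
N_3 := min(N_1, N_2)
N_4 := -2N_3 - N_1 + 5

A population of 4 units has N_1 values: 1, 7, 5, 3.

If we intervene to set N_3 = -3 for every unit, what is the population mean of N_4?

Every unit gets N_3=-3 under the intervention. N_4 values become 10, 4, 6, 8; E[N_4|do(N_3=-3)] = 7.

7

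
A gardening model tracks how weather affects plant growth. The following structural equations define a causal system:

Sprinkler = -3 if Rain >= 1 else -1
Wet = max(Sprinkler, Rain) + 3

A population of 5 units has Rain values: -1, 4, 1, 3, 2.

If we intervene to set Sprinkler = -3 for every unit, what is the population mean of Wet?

Under do(Sprinkler=-3), Sprinkler's equation is replaced by Sprinkler=-3 for every unit. Per-unit Wet: 2, 7, 4, 6, 5. Mean = 4.8.

4.8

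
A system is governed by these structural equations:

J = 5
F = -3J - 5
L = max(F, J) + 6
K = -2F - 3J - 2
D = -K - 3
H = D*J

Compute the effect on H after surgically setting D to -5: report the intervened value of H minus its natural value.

The intervention breaks the incoming arrows to D: D = -K - 3 no longer applies, and D = -5.
H = D*J  [with D=-5, J=5]  = -25
Without intervention: F = -3J - 5  [with J=5]  = -20; K = -2F - 3J - 2  [with F=-20, J=5]  = 23; D = -K - 3  [with K=23]  = -26; H = D*J  [with D=-26, J=5]  = -130.
Change = -25 − (-130) = 105.

105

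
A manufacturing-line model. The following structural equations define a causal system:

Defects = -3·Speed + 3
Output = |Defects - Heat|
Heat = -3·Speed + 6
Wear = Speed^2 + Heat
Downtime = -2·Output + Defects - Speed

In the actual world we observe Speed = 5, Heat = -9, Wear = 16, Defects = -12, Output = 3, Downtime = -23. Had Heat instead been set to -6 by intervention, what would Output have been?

6

do(Heat=-6) replaces the equation Heat = -3·Speed + 6 with the constant Heat = -6.
Defects = -3·Speed + 3  [with Speed=5]  = -12
Output = |Defects - Heat|  [with Defects=-12, Heat=-6]  = 6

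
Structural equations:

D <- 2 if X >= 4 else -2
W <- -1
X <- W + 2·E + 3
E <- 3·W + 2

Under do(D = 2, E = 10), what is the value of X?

22

Setting D = 2, E = 10 by intervention discards those variables' equations.
X = W + 2·E + 3  [with W=-1, E=10]  = 22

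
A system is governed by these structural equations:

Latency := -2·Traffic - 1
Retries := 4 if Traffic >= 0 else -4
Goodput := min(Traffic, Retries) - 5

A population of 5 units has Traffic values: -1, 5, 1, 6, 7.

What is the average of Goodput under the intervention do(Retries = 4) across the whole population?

-2.6

Every unit gets Retries=4 under the intervention. Goodput values become -6, -1, -4, -1, -1; E[Goodput|do(Retries=4)] = -2.6.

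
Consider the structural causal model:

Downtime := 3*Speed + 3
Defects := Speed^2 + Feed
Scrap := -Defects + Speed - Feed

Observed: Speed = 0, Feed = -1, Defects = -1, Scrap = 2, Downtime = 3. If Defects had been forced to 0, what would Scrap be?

1

The intervention breaks the incoming arrows to Defects: Defects := Speed^2 + Feed no longer applies, and Defects = 0.
Scrap = -Defects + Speed - Feed  [with Defects=0, Speed=0, Feed=-1]  = 1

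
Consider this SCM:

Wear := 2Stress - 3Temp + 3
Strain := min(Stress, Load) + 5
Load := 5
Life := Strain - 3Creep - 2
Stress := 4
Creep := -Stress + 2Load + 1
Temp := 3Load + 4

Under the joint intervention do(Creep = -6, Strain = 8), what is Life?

The joint intervention fixes Creep = -6, Strain = 8, removing each variable's own equation.
Life = Strain - 3Creep - 2  [with Strain=8, Creep=-6]  = 24

24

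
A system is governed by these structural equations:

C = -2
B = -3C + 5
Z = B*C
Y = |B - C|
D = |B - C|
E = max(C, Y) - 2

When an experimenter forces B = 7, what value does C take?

Under do(B=7), the mechanism B = -3C + 5 is discarded; B is fixed at 7.
C is not downstream of the intervention, so its value is determined by the original equations.

-2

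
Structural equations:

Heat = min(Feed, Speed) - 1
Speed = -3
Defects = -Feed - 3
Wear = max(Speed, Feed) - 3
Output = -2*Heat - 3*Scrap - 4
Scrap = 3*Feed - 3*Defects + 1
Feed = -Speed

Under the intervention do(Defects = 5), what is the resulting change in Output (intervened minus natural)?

Under do(Defects=5), the mechanism Defects = -Feed - 3 is discarded; Defects is fixed at 5.
Feed = -Speed  [with Speed=-3]  = 3
Heat = min(Feed, Speed) - 1  [with Feed=3, Speed=-3]  = -4
Scrap = 3*Feed - 3*Defects + 1  [with Feed=3, Defects=5]  = -5
Output = -2*Heat - 3*Scrap - 4  [with Heat=-4, Scrap=-5]  = 19
Without intervention: Feed = -Speed  [with Speed=-3]  = 3; Heat = min(Feed, Speed) - 1  [with Feed=3, Speed=-3]  = -4; Defects = -Feed - 3  [with Feed=3]  = -6; Scrap = 3*Feed - 3*Defects + 1  [with Feed=3, Defects=-6]  = 28; Output = -2*Heat - 3*Scrap - 4  [with Heat=-4, Scrap=28]  = -80.
Change = 19 − (-80) = 99.

99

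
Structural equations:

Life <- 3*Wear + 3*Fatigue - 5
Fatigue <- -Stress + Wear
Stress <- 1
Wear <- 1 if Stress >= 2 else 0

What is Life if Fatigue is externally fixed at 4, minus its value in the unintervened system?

The intervention breaks the incoming arrows to Fatigue: Fatigue <- -Stress + Wear no longer applies, and Fatigue = 4.
Wear = 1 if Stress >= 2 else 0  [with Stress=1]  = 0
Life = 3*Wear + 3*Fatigue - 5  [with Wear=0, Fatigue=4]  = 7
Without intervention: Wear = 1 if Stress >= 2 else 0  [with Stress=1]  = 0; Fatigue = -Stress + Wear  [with Stress=1, Wear=0]  = -1; Life = 3*Wear + 3*Fatigue - 5  [with Wear=0, Fatigue=-1]  = -8.
Change = 7 − (-8) = 15.

15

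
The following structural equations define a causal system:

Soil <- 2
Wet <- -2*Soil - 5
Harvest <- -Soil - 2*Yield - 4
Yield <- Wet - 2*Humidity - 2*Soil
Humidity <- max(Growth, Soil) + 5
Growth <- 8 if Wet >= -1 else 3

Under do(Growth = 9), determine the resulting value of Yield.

do(Growth=9) replaces the equation Growth <- 8 if Wet >= -1 else 3 with the constant Growth = 9.
Wet = -2*Soil - 5  [with Soil=2]  = -9
Humidity = max(Growth, Soil) + 5  [with Growth=9, Soil=2]  = 14
Yield = Wet - 2*Humidity - 2*Soil  [with Wet=-9, Humidity=14, Soil=2]  = -41

-41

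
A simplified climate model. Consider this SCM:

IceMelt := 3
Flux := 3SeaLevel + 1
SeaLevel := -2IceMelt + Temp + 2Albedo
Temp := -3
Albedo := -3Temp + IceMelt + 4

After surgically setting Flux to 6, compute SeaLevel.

23

The intervention breaks the incoming arrows to Flux: Flux := 3SeaLevel + 1 no longer applies, and Flux = 6.
Since SeaLevel is not a descendant of the intervened variable, it is unaffected.
Albedo = -3Temp + IceMelt + 4  [with Temp=-3, IceMelt=3]  = 16
SeaLevel = -2IceMelt + Temp + 2Albedo  [with IceMelt=3, Temp=-3, Albedo=16]  = 23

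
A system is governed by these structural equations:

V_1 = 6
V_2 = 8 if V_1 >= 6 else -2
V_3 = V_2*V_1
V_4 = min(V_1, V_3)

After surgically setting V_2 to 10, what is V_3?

The intervention breaks the incoming arrows to V_2: V_2 = 8 if V_1 >= 6 else -2 no longer applies, and V_2 = 10.
V_3 = V_2*V_1  [with V_2=10, V_1=6]  = 60

60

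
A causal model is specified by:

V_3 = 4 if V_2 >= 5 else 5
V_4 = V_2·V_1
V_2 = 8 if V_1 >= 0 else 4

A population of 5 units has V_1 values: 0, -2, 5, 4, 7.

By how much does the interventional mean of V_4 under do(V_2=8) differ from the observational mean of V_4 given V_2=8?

Every unit gets V_2=8 under the intervention. V_4 values become 0, -16, 40, 32, 56; E[V_4|do(V_2=8)] = 22.4.
Conditioning on V_2=8 selects the 4 unit(s) with V_1 ∈ {0, 5, 4, 7}. Their V_4 values: 0, 40, 32, 56. Mean = 32.
Difference = 22.4 − 32 = -9.6.

-9.6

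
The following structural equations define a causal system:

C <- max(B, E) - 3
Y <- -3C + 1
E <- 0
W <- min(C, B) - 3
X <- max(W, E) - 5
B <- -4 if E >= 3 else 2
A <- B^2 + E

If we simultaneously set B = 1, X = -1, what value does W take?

-5

The joint intervention fixes B = 1, X = -1, removing each variable's own equation.
C = max(B, E) - 3  [with B=1, E=0]  = -2
W = min(C, B) - 3  [with C=-2, B=1]  = -5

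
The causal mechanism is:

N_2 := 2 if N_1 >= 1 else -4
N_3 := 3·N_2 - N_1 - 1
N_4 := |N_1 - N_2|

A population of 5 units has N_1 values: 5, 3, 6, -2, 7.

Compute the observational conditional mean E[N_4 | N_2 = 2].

3.25

E[N_4|N_2=2] averages over only the 4 units with N_2=2 (N_1 = 5, 3, 6, 7): N_4 = 3, 1, 4, 5, mean 3.25.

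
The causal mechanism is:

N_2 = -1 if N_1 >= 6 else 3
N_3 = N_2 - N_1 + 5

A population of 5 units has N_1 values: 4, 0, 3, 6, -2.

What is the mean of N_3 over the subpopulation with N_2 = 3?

Conditioning on N_2=3 selects the 4 unit(s) with N_1 ∈ {4, 0, 3, -2}. Their N_3 values: 4, 8, 5, 10. Mean = 6.75.

6.75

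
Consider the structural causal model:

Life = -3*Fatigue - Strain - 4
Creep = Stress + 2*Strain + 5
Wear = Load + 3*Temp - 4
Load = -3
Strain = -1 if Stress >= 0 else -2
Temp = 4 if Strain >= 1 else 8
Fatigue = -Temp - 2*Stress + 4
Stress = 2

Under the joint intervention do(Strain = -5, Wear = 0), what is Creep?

The joint intervention fixes Strain = -5, Wear = 0, removing each variable's own equation.
Creep = Stress + 2*Strain + 5  [with Stress=2, Strain=-5]  = -3

-3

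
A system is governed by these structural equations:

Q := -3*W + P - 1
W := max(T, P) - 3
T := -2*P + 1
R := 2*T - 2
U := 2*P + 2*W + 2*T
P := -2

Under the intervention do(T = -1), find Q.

9

Under do(T=-1), the mechanism T := -2*P + 1 is discarded; T is fixed at -1.
W = max(T, P) - 3  [with T=-1, P=-2]  = -4
Q = -3*W + P - 1  [with W=-4, P=-2]  = 9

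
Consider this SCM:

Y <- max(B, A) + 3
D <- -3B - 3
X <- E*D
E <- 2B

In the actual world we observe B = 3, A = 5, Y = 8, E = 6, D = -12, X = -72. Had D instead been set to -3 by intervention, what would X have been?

-18

The intervention breaks the incoming arrows to D: D <- -3B - 3 no longer applies, and D = -3.
E = 2B  [with B=3]  = 6
X = E*D  [with E=6, D=-3]  = -18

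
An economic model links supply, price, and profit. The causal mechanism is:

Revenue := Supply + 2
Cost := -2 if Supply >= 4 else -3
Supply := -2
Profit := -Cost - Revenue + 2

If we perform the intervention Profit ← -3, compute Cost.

-3

The intervention breaks the incoming arrows to Profit: Profit := -Cost - Revenue + 2 no longer applies, and Profit = -3.
Since Cost is not a descendant of the intervened variable, it is unaffected.
Cost = -2 if Supply >= 4 else -3  [with Supply=-2]  = -3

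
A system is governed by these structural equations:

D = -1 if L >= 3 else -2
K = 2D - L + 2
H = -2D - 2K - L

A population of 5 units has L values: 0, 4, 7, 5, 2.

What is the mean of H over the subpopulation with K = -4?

8

Observing K=-4 restricts to units where K's equation naturally yields -4: L ∈ {4, 2}. In that subpopulation H = 6, 10, mean 8.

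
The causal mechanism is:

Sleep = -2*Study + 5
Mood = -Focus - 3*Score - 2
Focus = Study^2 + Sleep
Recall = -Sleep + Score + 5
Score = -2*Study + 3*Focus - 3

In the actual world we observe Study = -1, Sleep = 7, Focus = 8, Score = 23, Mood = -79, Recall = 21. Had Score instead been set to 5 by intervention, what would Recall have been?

3

Under do(Score=5), the mechanism Score = -2*Study + 3*Focus - 3 is discarded; Score is fixed at 5.
Sleep = -2*Study + 5  [with Study=-1]  = 7
Recall = -Sleep + Score + 5  [with Sleep=7, Score=5]  = 3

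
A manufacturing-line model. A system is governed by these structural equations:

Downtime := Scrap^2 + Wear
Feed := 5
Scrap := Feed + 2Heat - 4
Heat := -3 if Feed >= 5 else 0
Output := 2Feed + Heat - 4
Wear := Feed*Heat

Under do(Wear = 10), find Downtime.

The intervention breaks the incoming arrows to Wear: Wear := Feed*Heat no longer applies, and Wear = 10.
Heat = -3 if Feed >= 5 else 0  [with Feed=5]  = -3
Scrap = Feed + 2Heat - 4  [with Feed=5, Heat=-3]  = -5
Downtime = Scrap^2 + Wear  [with Scrap=-5, Wear=10]  = 35

35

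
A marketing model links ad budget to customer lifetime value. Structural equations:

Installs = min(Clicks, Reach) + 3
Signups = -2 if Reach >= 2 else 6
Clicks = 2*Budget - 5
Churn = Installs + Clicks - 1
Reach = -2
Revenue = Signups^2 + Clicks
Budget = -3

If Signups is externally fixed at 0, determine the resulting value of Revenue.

-11

Under do(Signups=0), the mechanism Signups = -2 if Reach >= 2 else 6 is discarded; Signups is fixed at 0.
Clicks = 2*Budget - 5  [with Budget=-3]  = -11
Revenue = Signups^2 + Clicks  [with Signups=0, Clicks=-11]  = -11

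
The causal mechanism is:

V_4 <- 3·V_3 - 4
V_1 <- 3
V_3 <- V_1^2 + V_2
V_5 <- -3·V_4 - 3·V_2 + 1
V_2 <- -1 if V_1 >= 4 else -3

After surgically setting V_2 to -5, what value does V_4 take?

8

Under do(V_2=-5), the mechanism V_2 <- -1 if V_1 >= 4 else -3 is discarded; V_2 is fixed at -5.
V_3 = V_1^2 + V_2  [with V_1=3, V_2=-5]  = 4
V_4 = 3·V_3 - 4  [with V_3=4]  = 8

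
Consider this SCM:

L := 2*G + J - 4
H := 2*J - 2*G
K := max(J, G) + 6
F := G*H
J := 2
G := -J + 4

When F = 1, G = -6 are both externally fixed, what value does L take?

-14

The joint intervention fixes F = 1, G = -6, removing each variable's own equation.
L = 2*G + J - 4  [with G=-6, J=2]  = -14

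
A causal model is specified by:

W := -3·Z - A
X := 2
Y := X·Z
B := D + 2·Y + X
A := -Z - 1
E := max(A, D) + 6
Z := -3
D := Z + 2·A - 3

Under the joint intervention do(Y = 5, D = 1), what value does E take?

8

Setting Y = 5, D = 1 by intervention discards those variables' equations.
A = -Z - 1  [with Z=-3]  = 2
E = max(A, D) + 6  [with A=2, D=1]  = 8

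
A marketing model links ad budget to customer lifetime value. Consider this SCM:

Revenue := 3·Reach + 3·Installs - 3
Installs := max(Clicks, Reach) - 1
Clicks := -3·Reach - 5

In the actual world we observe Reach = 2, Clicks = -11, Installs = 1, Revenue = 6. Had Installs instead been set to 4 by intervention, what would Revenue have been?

The intervention breaks the incoming arrows to Installs: Installs := max(Clicks, Reach) - 1 no longer applies, and Installs = 4.
Revenue = 3·Reach + 3·Installs - 3  [with Reach=2, Installs=4]  = 15

15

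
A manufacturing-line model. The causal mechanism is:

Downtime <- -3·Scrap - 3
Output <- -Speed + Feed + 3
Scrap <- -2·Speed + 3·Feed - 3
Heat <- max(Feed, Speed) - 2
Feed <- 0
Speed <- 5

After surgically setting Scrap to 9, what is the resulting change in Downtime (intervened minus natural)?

Under do(Scrap=9), the mechanism Scrap <- -2·Speed + 3·Feed - 3 is discarded; Scrap is fixed at 9.
Downtime = -3·Scrap - 3  [with Scrap=9]  = -30
Without intervention: Scrap = -2·Speed + 3·Feed - 3  [with Speed=5, Feed=0]  = -13; Downtime = -3·Scrap - 3  [with Scrap=-13]  = 36.
Change = -30 − 36 = -66.

-66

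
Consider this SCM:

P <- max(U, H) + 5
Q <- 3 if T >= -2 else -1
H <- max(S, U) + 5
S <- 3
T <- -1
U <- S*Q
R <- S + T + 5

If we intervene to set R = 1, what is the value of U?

9

do(R=1) replaces the equation R <- S + T + 5 with the constant R = 1.
No directed path runs from R to U, so U keeps its natural value.
Q = 3 if T >= -2 else -1  [with T=-1]  = 3
U = S*Q  [with S=3, Q=3]  = 9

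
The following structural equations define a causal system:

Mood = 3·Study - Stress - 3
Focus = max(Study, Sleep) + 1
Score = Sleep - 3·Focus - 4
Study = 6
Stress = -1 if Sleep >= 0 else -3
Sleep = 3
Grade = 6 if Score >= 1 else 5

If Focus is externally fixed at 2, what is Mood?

Under do(Focus=2), the mechanism Focus = max(Study, Sleep) + 1 is discarded; Focus is fixed at 2.
Since Mood is not a descendant of the intervened variable, it is unaffected.
Stress = -1 if Sleep >= 0 else -3  [with Sleep=3]  = -1
Mood = 3·Study - Stress - 3  [with Study=6, Stress=-1]  = 16

16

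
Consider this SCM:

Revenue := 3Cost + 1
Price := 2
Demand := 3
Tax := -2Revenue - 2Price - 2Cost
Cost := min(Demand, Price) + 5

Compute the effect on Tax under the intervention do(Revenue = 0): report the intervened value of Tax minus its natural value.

Intervening sets Revenue = 0 and removes its equation (Revenue := 3Cost + 1).
Cost = min(Demand, Price) + 5  [with Demand=3, Price=2]  = 7
Tax = -2Revenue - 2Price - 2Cost  [with Revenue=0, Price=2, Cost=7]  = -18
Without intervention: Cost = min(Demand, Price) + 5  [with Demand=3, Price=2]  = 7; Revenue = 3Cost + 1  [with Cost=7]  = 22; Tax = -2Revenue - 2Price - 2Cost  [with Revenue=22, Price=2, Cost=7]  = -62.
Change = -18 − (-62) = 44.

44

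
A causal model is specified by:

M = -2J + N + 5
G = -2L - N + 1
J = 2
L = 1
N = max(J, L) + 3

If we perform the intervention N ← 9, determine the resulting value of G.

The intervention breaks the incoming arrows to N: N = max(J, L) + 3 no longer applies, and N = 9.
G = -2L - N + 1  [with L=1, N=9]  = -10

-10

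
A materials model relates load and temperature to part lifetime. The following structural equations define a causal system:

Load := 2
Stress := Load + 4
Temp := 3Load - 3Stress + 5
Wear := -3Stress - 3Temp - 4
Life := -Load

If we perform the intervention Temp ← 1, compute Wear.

-25

The intervention breaks the incoming arrows to Temp: Temp := 3Load - 3Stress + 5 no longer applies, and Temp = 1.
Stress = Load + 4  [with Load=2]  = 6
Wear = -3Stress - 3Temp - 4  [with Stress=6, Temp=1]  = -25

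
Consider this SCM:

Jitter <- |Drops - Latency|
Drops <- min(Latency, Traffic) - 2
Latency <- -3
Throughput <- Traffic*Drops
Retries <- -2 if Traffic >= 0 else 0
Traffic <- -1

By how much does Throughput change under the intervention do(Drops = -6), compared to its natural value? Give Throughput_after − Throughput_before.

The intervention breaks the incoming arrows to Drops: Drops <- min(Latency, Traffic) - 2 no longer applies, and Drops = -6.
Throughput = Traffic*Drops  [with Traffic=-1, Drops=-6]  = 6
Without intervention: Drops = min(Latency, Traffic) - 2  [with Latency=-3, Traffic=-1]  = -5; Throughput = Traffic*Drops  [with Traffic=-1, Drops=-5]  = 5.
Change = 6 − 5 = 1.

1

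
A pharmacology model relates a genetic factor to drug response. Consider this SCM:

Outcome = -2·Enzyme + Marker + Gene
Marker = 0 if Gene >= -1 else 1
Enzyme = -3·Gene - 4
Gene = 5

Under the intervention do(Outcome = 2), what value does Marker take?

0

Under do(Outcome=2), the mechanism Outcome = -2·Enzyme + Marker + Gene is discarded; Outcome is fixed at 2.
Since Marker is not a descendant of the intervened variable, it is unaffected.
Marker = 0 if Gene >= -1 else 1  [with Gene=5]  = 0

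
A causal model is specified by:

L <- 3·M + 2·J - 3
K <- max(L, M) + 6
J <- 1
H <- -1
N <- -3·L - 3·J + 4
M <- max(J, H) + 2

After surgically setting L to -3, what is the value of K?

Intervening sets L = -3 and removes its equation (L <- 3·M + 2·J - 3).
M = max(J, H) + 2  [with J=1, H=-1]  = 3
K = max(L, M) + 6  [with L=-3, M=3]  = 9

9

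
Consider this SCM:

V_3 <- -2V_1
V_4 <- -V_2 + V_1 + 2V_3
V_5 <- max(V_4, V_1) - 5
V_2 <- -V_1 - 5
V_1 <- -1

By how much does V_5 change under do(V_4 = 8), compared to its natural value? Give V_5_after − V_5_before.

Intervening sets V_4 = 8 and removes its equation (V_4 <- -V_2 + V_1 + 2V_3).
V_5 = max(V_4, V_1) - 5  [with V_4=8, V_1=-1]  = 3
Without intervention: V_2 = -V_1 - 5  [with V_1=-1]  = -4; V_3 = -2V_1  [with V_1=-1]  = 2; V_4 = -V_2 + V_1 + 2V_3  [with V_2=-4, V_1=-1, V_3=2]  = 7; V_5 = max(V_4, V_1) - 5  [with V_4=7, V_1=-1]  = 2.
Change = 3 − 2 = 1.

1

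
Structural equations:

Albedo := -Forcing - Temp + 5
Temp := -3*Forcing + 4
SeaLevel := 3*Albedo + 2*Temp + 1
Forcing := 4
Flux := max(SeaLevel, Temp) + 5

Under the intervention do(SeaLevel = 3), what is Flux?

Intervening sets SeaLevel = 3 and removes its equation (SeaLevel := 3*Albedo + 2*Temp + 1).
Temp = -3*Forcing + 4  [with Forcing=4]  = -8
Flux = max(SeaLevel, Temp) + 5  [with SeaLevel=3, Temp=-8]  = 8

8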